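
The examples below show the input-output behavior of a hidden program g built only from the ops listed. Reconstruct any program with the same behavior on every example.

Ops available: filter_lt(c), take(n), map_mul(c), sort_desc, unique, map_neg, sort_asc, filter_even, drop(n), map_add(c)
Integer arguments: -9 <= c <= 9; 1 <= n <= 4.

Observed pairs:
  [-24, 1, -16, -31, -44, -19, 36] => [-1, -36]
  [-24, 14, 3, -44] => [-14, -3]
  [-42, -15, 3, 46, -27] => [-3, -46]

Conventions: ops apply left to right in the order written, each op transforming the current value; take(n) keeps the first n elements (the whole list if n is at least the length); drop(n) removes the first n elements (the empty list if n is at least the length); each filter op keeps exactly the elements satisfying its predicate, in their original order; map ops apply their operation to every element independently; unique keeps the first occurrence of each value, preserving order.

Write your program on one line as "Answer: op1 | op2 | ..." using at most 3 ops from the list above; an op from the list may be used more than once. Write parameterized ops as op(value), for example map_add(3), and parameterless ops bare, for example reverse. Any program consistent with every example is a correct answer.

map_neg | filter_lt(8)

Check, running the answer program on each example:
  [-24, 1, -16, -31, -44, -19, 36] -> [24, -1, 16, 31, 44, 19, -36] -> [-1, -36]
  [-24, 14, 3, -44] -> [24, -14, -3, 44] -> [-14, -3]
  [-42, -15, 3, 46, -27] -> [42, 15, -3, -46, 27] -> [-3, -46]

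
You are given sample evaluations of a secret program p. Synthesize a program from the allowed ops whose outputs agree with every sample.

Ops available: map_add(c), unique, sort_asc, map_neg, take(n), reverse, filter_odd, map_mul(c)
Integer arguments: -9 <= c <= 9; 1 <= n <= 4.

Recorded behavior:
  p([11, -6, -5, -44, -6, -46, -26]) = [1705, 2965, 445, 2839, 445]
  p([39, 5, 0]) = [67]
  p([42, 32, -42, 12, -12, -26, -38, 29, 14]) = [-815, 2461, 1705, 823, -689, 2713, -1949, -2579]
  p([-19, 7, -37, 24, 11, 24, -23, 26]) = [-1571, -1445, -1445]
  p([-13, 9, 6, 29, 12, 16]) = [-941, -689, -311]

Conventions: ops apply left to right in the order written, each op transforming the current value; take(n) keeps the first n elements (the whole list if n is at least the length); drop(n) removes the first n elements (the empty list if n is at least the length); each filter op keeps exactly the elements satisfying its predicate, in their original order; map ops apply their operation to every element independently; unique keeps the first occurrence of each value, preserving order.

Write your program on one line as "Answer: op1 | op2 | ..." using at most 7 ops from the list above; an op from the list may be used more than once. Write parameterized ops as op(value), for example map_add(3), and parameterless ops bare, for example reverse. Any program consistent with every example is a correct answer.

map_add(-1) | reverse | map_mul(-7) | map_mul(9) | map_add(4) | filter_odd

Check, running the answer program on each example:
  [11, -6, -5, -44, -6, -46, -26] -> [10, -7, -6, -45, -7, -47, -27] -> [-27, -47, -7, -45, -6, -7, 10] -> [189, 329, 49, 315, 42, 49, -70] -> [1701, 2961, 441, 2835, 378, 441, -630] -> [1705, 2965, 445, 2839, 382, 445, -626] -> [1705, 2965, 445, 2839, 445]
  [39, 5, 0] -> [38, 4, -1] -> [-1, 4, 38] -> [7, -28, -266] -> [63, -252, -2394] -> [67, -248, -2390] -> [67]
  [42, 32, -42, 12, -12, -26, -38, 29, 14] -> [41, 31, -43, 11, -13, -27, -39, 28, 13] -> [13, 28, -39, -27, -13, 11, -43, 31, 41] -> [-91, -196, 273, 189, 91, -77, 301, -217, -287] -> [-819, -1764, 2457, 1701, 819, -693, 2709, -1953, -2583] -> [-815, -1760, 2461, 1705, 823, -689, 2713, -1949, -2579] -> [-815, 2461, 1705, 823, -689, 2713, -1949, -2579]
  [-19, 7, -37, 24, 11, 24, -23, 26] -> [-20, 6, -38, 23, 10, 23, -24, 25] -> [25, -24, 23, 10, 23, -38, 6, -20] -> [-175, 168, -161, -70, -161, 266, -42, 140] -> [-1575, 1512, -1449, -630, -1449, 2394, -378, 1260] -> [-1571, 1516, -1445, -626, -1445, 2398, -374, 1264] -> [-1571, -1445, -1445]
  [-13, 9, 6, 29, 12, 16] -> [-14, 8, 5, 28, 11, 15] -> [15, 11, 28, 5, 8, -14] -> [-105, -77, -196, -35, -56, 98] -> [-945, -693, -1764, -315, -504, 882] -> [-941, -689, -1760, -311, -500, 886] -> [-941, -689, -311]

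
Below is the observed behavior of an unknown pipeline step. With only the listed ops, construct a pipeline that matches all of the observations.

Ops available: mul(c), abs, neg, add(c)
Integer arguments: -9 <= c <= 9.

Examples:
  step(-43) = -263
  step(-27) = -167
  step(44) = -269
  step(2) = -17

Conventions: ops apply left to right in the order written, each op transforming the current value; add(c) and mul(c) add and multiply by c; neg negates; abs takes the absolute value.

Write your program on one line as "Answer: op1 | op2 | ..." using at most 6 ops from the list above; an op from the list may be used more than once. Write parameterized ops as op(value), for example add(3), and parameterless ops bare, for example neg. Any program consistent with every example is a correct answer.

mul(-6) | abs | neg | add(4) | add(-9)

Check, running the answer program on each example:
  -43 -> 258 -> 258 -> -258 -> -254 -> -263
  -27 -> 162 -> 162 -> -162 -> -158 -> -167
  44 -> -264 -> 264 -> -264 -> -260 -> -269
  2 -> -12 -> 12 -> -12 -> -8 -> -17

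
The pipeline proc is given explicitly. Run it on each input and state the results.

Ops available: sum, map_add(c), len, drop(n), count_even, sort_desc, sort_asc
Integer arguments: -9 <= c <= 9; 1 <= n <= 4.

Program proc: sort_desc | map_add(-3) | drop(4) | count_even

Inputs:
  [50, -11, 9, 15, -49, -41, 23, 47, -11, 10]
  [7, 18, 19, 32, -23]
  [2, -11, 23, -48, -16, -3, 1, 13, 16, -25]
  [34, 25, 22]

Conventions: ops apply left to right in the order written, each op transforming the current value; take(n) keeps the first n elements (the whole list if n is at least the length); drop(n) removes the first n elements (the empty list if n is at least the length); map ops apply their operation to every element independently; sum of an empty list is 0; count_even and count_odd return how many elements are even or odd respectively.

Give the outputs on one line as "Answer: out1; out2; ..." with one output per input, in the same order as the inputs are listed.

Execution, op by op:
  [50, -11, 9, 15, -49, -41, 23, 47, -11, 10] -> [50, 47, 23, 15, 10, 9, -11, -11, -41, -49] -> [47, 44, 20, 12, 7, 6, -14, -14, -44, -52] -> [7, 6, -14, -14, -44, -52] -> 5
  [7, 18, 19, 32, -23] -> [32, 19, 18, 7, -23] -> [29, 16, 15, 4, -26] -> [-26] -> 1
  [2, -11, 23, -48, -16, -3, 1, 13, 16, -25] -> [23, 16, 13, 2, 1, -3, -11, -16, -25, -48] -> [20, 13, 10, -1, -2, -6, -14, -19, -28, -51] -> [-2, -6, -14, -19, -28, -51] -> 4
  [34, 25, 22] -> [34, 25, 22] -> [31, 22, 19] -> [] -> 0

5; 1; 4; 0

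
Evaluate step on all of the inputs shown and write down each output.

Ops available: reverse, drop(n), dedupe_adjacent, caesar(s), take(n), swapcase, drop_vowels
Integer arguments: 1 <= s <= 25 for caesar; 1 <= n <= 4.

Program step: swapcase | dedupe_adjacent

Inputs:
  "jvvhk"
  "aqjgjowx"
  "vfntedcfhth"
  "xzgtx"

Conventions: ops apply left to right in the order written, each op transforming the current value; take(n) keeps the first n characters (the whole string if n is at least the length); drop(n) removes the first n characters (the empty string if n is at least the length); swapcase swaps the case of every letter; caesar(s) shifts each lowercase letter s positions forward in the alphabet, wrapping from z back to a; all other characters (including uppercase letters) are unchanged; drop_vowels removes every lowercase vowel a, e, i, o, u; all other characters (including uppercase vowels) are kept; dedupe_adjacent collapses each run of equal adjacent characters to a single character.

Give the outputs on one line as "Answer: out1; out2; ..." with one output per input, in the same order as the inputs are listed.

"JVHK"; "AQJGJOWX"; "VFNTEDCFHTH"; "XZGTX"

Execution, op by op:
  "jvvhk" -> "JVVHK" -> "JVHK"
  "aqjgjowx" -> "AQJGJOWX" -> "AQJGJOWX"
  "vfntedcfhth" -> "VFNTEDCFHTH" -> "VFNTEDCFHTH"
  "xzgtx" -> "XZGTX" -> "XZGTX"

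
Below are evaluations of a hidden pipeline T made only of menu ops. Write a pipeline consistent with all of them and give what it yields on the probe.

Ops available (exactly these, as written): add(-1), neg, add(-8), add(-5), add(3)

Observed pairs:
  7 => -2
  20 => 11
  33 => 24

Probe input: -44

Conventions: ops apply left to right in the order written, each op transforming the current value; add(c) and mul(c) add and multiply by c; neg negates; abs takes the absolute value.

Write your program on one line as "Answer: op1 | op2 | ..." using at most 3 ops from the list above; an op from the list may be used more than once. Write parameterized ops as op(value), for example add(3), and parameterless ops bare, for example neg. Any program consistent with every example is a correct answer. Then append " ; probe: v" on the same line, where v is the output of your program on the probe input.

add(-8) | add(-1) ; probe: -53

Check, running the answer program on each example:
  7 -> -1 -> -2
  20 -> 12 -> 11
  33 -> 25 -> 24
  probe: -44 -> -52 -> -53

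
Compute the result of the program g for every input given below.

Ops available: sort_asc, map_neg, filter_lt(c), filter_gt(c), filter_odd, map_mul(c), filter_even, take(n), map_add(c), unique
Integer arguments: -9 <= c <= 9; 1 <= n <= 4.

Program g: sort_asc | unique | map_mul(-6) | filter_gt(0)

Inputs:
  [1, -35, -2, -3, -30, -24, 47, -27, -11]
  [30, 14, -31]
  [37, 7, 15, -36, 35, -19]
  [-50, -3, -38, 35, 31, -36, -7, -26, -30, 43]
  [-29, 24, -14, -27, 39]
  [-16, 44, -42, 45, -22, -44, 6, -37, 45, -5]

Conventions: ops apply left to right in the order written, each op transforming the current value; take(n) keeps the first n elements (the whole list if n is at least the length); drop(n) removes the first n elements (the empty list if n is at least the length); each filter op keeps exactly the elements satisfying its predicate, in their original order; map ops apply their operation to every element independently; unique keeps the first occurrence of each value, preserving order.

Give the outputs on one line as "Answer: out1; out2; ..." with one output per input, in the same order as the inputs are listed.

[210, 180, 162, 144, 66, 18, 12]; [186]; [216, 114]; [300, 228, 216, 180, 156, 42, 18]; [174, 162, 84]; [264, 252, 222, 132, 96, 30]

Execution, op by op:
  [1, -35, -2, -3, -30, -24, 47, -27, -11] -> [-35, -30, -27, -24, -11, -3, -2, 1, 47] -> [-35, -30, -27, -24, -11, -3, -2, 1, 47] -> [210, 180, 162, 144, 66, 18, 12, -6, -282] -> [210, 180, 162, 144, 66, 18, 12]
  [30, 14, -31] -> [-31, 14, 30] -> [-31, 14, 30] -> [186, -84, -180] -> [186]
  [37, 7, 15, -36, 35, -19] -> [-36, -19, 7, 15, 35, 37] -> [-36, -19, 7, 15, 35, 37] -> [216, 114, -42, -90, -210, -222] -> [216, 114]
  [-50, -3, -38, 35, 31, -36, -7, -26, -30, 43] -> [-50, -38, -36, -30, -26, -7, -3, 31, 35, 43] -> [-50, -38, -36, -30, -26, -7, -3, 31, 35, 43] -> [300, 228, 216, 180, 156, 42, 18, -186, -210, -258] -> [300, 228, 216, 180, 156, 42, 18]
  [-29, 24, -14, -27, 39] -> [-29, -27, -14, 24, 39] -> [-29, -27, -14, 24, 39] -> [174, 162, 84, -144, -234] -> [174, 162, 84]
  [-16, 44, -42, 45, -22, -44, 6, -37, 45, -5] -> [-44, -42, -37, -22, -16, -5, 6, 44, 45, 45] -> [-44, -42, -37, -22, -16, -5, 6, 44, 45] -> [264, 252, 222, 132, 96, 30, -36, -264, -270] -> [264, 252, 222, 132, 96, 30]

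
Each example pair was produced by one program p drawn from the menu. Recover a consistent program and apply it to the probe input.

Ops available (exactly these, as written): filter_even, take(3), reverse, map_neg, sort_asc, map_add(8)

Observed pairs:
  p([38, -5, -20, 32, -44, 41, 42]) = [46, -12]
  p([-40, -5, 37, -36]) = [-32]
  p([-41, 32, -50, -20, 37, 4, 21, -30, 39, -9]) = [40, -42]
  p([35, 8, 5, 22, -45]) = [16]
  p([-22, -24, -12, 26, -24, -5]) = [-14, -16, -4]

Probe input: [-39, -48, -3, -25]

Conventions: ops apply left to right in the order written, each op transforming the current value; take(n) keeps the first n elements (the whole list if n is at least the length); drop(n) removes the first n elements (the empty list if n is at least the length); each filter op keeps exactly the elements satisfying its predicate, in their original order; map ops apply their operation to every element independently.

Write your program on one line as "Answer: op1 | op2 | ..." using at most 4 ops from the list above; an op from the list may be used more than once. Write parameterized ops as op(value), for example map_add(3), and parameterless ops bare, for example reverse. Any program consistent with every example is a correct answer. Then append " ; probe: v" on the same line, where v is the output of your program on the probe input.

take(3) | filter_even | map_add(8) ; probe: [-40]

Check, running the answer program on each example:
  [38, -5, -20, 32, -44, 41, 42] -> [38, -5, -20] -> [38, -20] -> [46, -12]
  [-40, -5, 37, -36] -> [-40, -5, 37] -> [-40] -> [-32]
  [-41, 32, -50, -20, 37, 4, 21, -30, 39, -9] -> [-41, 32, -50] -> [32, -50] -> [40, -42]
  [35, 8, 5, 22, -45] -> [35, 8, 5] -> [8] -> [16]
  [-22, -24, -12, 26, -24, -5] -> [-22, -24, -12] -> [-22, -24, -12] -> [-14, -16, -4]
  probe: [-39, -48, -3, -25] -> [-39, -48, -3] -> [-48] -> [-40]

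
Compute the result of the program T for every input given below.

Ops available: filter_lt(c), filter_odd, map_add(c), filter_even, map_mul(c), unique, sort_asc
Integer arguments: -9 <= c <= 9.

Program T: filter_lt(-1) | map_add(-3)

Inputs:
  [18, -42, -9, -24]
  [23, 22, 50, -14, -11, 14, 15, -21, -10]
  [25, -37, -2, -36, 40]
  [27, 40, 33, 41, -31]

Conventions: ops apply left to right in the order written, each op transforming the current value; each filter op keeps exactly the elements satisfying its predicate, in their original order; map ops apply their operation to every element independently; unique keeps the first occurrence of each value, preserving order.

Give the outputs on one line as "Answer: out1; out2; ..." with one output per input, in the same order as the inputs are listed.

[-45, -12, -27]; [-17, -14, -24, -13]; [-40, -5, -39]; [-34]

Execution, op by op:
  [18, -42, -9, -24] -> [-42, -9, -24] -> [-45, -12, -27]
  [23, 22, 50, -14, -11, 14, 15, -21, -10] -> [-14, -11, -21, -10] -> [-17, -14, -24, -13]
  [25, -37, -2, -36, 40] -> [-37, -2, -36] -> [-40, -5, -39]
  [27, 40, 33, 41, -31] -> [-31] -> [-34]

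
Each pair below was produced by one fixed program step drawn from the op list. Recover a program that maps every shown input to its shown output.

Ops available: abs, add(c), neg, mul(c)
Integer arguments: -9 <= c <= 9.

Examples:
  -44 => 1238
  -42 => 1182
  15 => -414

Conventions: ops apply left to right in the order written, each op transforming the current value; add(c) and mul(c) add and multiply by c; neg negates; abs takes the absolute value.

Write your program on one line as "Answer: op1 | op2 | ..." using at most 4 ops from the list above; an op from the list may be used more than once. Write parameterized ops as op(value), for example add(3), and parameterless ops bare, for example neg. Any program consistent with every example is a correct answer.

mul(7) | mul(-2) | add(3) | mul(2)

Check, running the answer program on each example:
  -44 -> -308 -> 616 -> 619 -> 1238
  -42 -> -294 -> 588 -> 591 -> 1182
  15 -> 105 -> -210 -> -207 -> -414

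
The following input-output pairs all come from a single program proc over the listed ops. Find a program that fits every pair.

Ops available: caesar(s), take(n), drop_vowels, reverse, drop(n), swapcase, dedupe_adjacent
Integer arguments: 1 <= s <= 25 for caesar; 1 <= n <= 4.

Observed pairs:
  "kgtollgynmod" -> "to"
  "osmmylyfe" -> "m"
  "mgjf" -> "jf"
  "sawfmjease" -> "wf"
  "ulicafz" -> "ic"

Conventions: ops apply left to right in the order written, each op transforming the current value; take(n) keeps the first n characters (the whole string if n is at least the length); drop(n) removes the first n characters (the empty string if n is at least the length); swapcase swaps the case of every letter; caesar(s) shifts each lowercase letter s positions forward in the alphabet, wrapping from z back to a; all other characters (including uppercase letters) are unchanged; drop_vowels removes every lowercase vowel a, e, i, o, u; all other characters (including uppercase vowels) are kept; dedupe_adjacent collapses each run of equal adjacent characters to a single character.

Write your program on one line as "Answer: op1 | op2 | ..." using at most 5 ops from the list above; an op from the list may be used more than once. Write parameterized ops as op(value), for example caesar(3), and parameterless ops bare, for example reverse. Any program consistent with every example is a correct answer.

take(4) | swapcase | dedupe_adjacent | drop(2) | swapcase

Check, running the answer program on each example:
  "kgtollgynmod" -> "kgto" -> "KGTO" -> "KGTO" -> "TO" -> "to"
  "osmmylyfe" -> "osmm" -> "OSMM" -> "OSM" -> "M" -> "m"
  "mgjf" -> "mgjf" -> "MGJF" -> "MGJF" -> "JF" -> "jf"
  "sawfmjease" -> "sawf" -> "SAWF" -> "SAWF" -> "WF" -> "wf"
  "ulicafz" -> "ulic" -> "ULIC" -> "ULIC" -> "IC" -> "ic"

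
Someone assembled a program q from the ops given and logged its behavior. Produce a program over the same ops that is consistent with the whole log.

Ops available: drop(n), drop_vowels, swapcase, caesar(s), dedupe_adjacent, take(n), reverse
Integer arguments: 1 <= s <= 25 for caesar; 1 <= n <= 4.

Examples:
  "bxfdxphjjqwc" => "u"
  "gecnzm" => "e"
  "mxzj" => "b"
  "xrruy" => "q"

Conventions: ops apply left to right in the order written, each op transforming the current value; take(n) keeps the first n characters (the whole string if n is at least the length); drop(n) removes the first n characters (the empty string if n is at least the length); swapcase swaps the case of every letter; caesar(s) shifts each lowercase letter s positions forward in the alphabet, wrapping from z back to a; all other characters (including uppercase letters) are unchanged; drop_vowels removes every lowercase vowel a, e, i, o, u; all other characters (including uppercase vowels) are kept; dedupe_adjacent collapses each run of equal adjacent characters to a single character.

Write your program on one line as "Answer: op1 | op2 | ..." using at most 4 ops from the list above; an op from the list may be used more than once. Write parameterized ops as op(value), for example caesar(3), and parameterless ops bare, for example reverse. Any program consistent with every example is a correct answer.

caesar(23) | caesar(21) | reverse | take(1)

Check, running the answer program on each example:
  "bxfdxphjjqwc" -> "yucaumeggntz" -> "tpxvphzbbiou" -> "uoibbzhpvxpt" -> "u"
  "gecnzm" -> "dbzkwj" -> "ywufre" -> "erfuwy" -> "e"
  "mxzj" -> "juwg" -> "eprb" -> "brpe" -> "b"
  "xrruy" -> "uoorv" -> "pjjmq" -> "qmjjp" -> "q"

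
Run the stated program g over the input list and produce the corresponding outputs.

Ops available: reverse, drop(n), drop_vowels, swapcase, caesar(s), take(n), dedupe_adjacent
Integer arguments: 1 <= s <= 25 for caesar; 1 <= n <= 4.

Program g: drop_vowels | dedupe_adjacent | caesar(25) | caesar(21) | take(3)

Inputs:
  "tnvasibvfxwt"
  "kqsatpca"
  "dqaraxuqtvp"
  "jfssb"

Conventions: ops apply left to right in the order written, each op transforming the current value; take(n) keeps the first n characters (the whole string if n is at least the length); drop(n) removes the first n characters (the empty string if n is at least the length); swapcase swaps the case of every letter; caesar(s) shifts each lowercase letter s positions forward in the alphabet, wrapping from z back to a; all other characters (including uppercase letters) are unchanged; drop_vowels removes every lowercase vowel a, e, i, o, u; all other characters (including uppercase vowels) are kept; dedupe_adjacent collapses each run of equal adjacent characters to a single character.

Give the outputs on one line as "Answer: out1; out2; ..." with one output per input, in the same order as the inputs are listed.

Execution, op by op:
  "tnvasibvfxwt" -> "tnvsbvfxwt" -> "tnvsbvfxwt" -> "smurauewvs" -> "nhpmvpzrqn" -> "nhp"
  "kqsatpca" -> "kqstpc" -> "kqstpc" -> "jprsob" -> "ekmnjw" -> "ekm"
  "dqaraxuqtvp" -> "dqrxqtvp" -> "dqrxqtvp" -> "cpqwpsuo" -> "xklrknpj" -> "xkl"
  "jfssb" -> "jfssb" -> "jfsb" -> "iera" -> "dzmv" -> "dzm"

"nhp"; "ekm"; "xkl"; "dzm"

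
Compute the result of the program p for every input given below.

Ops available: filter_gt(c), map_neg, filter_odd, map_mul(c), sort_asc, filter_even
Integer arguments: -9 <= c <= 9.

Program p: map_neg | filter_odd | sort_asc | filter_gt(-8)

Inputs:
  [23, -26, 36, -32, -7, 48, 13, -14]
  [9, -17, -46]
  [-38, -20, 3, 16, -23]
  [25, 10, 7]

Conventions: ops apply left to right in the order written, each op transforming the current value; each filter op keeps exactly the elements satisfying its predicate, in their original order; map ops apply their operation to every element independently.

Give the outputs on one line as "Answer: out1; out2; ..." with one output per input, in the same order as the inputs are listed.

[7]; [17]; [-3, 23]; [-7]

Execution, op by op:
  [23, -26, 36, -32, -7, 48, 13, -14] -> [-23, 26, -36, 32, 7, -48, -13, 14] -> [-23, 7, -13] -> [-23, -13, 7] -> [7]
  [9, -17, -46] -> [-9, 17, 46] -> [-9, 17] -> [-9, 17] -> [17]
  [-38, -20, 3, 16, -23] -> [38, 20, -3, -16, 23] -> [-3, 23] -> [-3, 23] -> [-3, 23]
  [25, 10, 7] -> [-25, -10, -7] -> [-25, -7] -> [-25, -7] -> [-7]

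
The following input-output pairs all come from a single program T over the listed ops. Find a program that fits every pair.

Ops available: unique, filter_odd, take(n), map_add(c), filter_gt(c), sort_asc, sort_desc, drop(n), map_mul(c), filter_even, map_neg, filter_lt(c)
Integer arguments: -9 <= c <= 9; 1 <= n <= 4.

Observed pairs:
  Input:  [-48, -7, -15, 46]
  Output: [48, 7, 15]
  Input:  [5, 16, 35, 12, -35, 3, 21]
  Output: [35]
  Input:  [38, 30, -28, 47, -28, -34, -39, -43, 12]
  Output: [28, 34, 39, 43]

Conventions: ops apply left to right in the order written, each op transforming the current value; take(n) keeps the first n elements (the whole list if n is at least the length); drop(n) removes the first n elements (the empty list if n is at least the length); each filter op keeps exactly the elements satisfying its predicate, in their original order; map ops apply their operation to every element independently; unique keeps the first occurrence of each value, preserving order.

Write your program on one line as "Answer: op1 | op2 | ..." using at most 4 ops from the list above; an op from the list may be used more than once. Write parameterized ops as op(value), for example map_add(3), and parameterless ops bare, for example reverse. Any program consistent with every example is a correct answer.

unique | filter_lt(2) | map_neg

Check, running the answer program on each example:
  [-48, -7, -15, 46] -> [-48, -7, -15, 46] -> [-48, -7, -15] -> [48, 7, 15]
  [5, 16, 35, 12, -35, 3, 21] -> [5, 16, 35, 12, -35, 3, 21] -> [-35] -> [35]
  [38, 30, -28, 47, -28, -34, -39, -43, 12] -> [38, 30, -28, 47, -34, -39, -43, 12] -> [-28, -34, -39, -43] -> [28, 34, 39, 43]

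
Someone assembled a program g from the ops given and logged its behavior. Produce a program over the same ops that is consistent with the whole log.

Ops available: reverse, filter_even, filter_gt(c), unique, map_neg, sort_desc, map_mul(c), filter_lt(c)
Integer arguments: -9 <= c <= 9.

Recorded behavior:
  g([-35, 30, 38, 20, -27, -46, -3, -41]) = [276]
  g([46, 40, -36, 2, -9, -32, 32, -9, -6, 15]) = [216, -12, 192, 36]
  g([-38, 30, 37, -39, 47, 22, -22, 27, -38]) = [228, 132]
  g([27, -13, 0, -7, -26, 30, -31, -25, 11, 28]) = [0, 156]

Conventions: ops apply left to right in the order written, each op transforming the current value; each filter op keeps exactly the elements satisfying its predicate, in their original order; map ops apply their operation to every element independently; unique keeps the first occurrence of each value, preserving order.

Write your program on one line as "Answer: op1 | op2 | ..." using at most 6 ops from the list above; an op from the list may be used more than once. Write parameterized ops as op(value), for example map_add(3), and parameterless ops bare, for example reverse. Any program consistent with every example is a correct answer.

filter_lt(8) | unique | filter_even | map_neg | map_mul(6)

Check, running the answer program on each example:
  [-35, 30, 38, 20, -27, -46, -3, -41] -> [-35, -27, -46, -3, -41] -> [-35, -27, -46, -3, -41] -> [-46] -> [46] -> [276]
  [46, 40, -36, 2, -9, -32, 32, -9, -6, 15] -> [-36, 2, -9, -32, -9, -6] -> [-36, 2, -9, -32, -6] -> [-36, 2, -32, -6] -> [36, -2, 32, 6] -> [216, -12, 192, 36]
  [-38, 30, 37, -39, 47, 22, -22, 27, -38] -> [-38, -39, -22, -38] -> [-38, -39, -22] -> [-38, -22] -> [38, 22] -> [228, 132]
  [27, -13, 0, -7, -26, 30, -31, -25, 11, 28] -> [-13, 0, -7, -26, -31, -25] -> [-13, 0, -7, -26, -31, -25] -> [0, -26] -> [0, 26] -> [0, 156]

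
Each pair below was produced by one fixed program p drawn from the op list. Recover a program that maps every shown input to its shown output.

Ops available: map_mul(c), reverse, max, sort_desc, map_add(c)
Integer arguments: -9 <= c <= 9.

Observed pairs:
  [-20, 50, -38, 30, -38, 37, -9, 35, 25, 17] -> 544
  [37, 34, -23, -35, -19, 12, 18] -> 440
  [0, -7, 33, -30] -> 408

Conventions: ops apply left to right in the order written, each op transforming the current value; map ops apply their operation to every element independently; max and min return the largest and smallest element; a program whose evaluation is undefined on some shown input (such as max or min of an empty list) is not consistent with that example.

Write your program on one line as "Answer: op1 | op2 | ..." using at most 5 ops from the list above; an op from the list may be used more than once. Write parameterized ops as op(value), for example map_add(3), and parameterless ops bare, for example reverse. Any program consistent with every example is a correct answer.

reverse | map_add(9) | map_add(9) | map_mul(8) | max

Check, running the answer program on each example:
  [-20, 50, -38, 30, -38, 37, -9, 35, 25, 17] -> [17, 25, 35, -9, 37, -38, 30, -38, 50, -20] -> [26, 34, 44, 0, 46, -29, 39, -29, 59, -11] -> [35, 43, 53, 9, 55, -20, 48, -20, 68, -2] -> [280, 344, 424, 72, 440, -160, 384, -160, 544, -16] -> 544
  [37, 34, -23, -35, -19, 12, 18] -> [18, 12, -19, -35, -23, 34, 37] -> [27, 21, -10, -26, -14, 43, 46] -> [36, 30, -1, -17, -5, 52, 55] -> [288, 240, -8, -136, -40, 416, 440] -> 440
  [0, -7, 33, -30] -> [-30, 33, -7, 0] -> [-21, 42, 2, 9] -> [-12, 51, 11, 18] -> [-96, 408, 88, 144] -> 408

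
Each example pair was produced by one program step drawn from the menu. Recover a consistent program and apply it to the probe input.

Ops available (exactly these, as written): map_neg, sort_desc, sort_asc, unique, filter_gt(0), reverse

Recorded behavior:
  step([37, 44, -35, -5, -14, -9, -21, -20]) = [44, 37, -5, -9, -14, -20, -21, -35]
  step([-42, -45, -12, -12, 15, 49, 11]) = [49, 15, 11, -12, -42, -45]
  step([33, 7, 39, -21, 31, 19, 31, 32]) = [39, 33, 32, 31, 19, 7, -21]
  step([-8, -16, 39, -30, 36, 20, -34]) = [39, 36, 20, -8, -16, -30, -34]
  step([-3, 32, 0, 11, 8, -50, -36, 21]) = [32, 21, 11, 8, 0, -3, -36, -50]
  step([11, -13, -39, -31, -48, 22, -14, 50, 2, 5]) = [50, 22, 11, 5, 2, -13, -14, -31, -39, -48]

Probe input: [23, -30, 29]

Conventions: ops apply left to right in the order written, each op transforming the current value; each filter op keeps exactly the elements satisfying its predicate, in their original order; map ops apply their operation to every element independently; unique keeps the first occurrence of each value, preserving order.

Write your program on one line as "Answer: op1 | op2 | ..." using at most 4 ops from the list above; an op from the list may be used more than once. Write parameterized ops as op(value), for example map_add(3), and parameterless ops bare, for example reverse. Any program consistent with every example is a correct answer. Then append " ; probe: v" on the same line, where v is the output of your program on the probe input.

reverse | sort_desc | unique ; probe: [29, 23, -30]

Check, running the answer program on each example:
  [37, 44, -35, -5, -14, -9, -21, -20] -> [-20, -21, -9, -14, -5, -35, 44, 37] -> [44, 37, -5, -9, -14, -20, -21, -35] -> [44, 37, -5, -9, -14, -20, -21, -35]
  [-42, -45, -12, -12, 15, 49, 11] -> [11, 49, 15, -12, -12, -45, -42] -> [49, 15, 11, -12, -12, -42, -45] -> [49, 15, 11, -12, -42, -45]
  [33, 7, 39, -21, 31, 19, 31, 32] -> [32, 31, 19, 31, -21, 39, 7, 33] -> [39, 33, 32, 31, 31, 19, 7, -21] -> [39, 33, 32, 31, 19, 7, -21]
  [-8, -16, 39, -30, 36, 20, -34] -> [-34, 20, 36, -30, 39, -16, -8] -> [39, 36, 20, -8, -16, -30, -34] -> [39, 36, 20, -8, -16, -30, -34]
  [-3, 32, 0, 11, 8, -50, -36, 21] -> [21, -36, -50, 8, 11, 0, 32, -3] -> [32, 21, 11, 8, 0, -3, -36, -50] -> [32, 21, 11, 8, 0, -3, -36, -50]
  [11, -13, -39, -31, -48, 22, -14, 50, 2, 5] -> [5, 2, 50, -14, 22, -48, -31, -39, -13, 11] -> [50, 22, 11, 5, 2, -13, -14, -31, -39, -48] -> [50, 22, 11, 5, 2, -13, -14, -31, -39, -48]
  probe: [23, -30, 29] -> [29, -30, 23] -> [29, 23, -30] -> [29, 23, -30]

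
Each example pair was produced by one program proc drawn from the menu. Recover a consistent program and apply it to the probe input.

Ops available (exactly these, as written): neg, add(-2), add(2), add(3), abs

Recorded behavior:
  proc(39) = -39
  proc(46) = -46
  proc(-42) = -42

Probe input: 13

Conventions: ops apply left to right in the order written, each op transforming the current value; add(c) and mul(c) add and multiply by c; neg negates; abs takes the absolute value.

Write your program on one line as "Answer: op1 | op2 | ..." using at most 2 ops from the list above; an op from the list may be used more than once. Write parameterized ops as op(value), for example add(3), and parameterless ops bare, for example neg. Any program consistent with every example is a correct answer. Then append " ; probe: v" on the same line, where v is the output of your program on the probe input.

abs | neg ; probe: -13

Check, running the answer program on each example:
  39 -> 39 -> -39
  46 -> 46 -> -46
  -42 -> 42 -> -42
  probe: 13 -> 13 -> -13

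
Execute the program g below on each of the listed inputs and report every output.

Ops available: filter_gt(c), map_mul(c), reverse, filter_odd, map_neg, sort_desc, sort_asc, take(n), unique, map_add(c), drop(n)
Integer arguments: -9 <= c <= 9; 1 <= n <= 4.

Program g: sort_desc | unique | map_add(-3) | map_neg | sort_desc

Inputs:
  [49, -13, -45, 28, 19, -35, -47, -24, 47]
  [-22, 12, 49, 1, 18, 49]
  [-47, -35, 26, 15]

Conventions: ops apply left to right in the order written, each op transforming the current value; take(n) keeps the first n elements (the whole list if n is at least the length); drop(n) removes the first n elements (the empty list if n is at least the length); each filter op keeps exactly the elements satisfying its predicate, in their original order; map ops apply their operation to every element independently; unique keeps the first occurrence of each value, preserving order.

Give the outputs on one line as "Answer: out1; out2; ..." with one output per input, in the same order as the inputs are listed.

Execution, op by op:
  [49, -13, -45, 28, 19, -35, -47, -24, 47] -> [49, 47, 28, 19, -13, -24, -35, -45, -47] -> [49, 47, 28, 19, -13, -24, -35, -45, -47] -> [46, 44, 25, 16, -16, -27, -38, -48, -50] -> [-46, -44, -25, -16, 16, 27, 38, 48, 50] -> [50, 48, 38, 27, 16, -16, -25, -44, -46]
  [-22, 12, 49, 1, 18, 49] -> [49, 49, 18, 12, 1, -22] -> [49, 18, 12, 1, -22] -> [46, 15, 9, -2, -25] -> [-46, -15, -9, 2, 25] -> [25, 2, -9, -15, -46]
  [-47, -35, 26, 15] -> [26, 15, -35, -47] -> [26, 15, -35, -47] -> [23, 12, -38, -50] -> [-23, -12, 38, 50] -> [50, 38, -12, -23]

[50, 48, 38, 27, 16, -16, -25, -44, -46]; [25, 2, -9, -15, -46]; [50, 38, -12, -23]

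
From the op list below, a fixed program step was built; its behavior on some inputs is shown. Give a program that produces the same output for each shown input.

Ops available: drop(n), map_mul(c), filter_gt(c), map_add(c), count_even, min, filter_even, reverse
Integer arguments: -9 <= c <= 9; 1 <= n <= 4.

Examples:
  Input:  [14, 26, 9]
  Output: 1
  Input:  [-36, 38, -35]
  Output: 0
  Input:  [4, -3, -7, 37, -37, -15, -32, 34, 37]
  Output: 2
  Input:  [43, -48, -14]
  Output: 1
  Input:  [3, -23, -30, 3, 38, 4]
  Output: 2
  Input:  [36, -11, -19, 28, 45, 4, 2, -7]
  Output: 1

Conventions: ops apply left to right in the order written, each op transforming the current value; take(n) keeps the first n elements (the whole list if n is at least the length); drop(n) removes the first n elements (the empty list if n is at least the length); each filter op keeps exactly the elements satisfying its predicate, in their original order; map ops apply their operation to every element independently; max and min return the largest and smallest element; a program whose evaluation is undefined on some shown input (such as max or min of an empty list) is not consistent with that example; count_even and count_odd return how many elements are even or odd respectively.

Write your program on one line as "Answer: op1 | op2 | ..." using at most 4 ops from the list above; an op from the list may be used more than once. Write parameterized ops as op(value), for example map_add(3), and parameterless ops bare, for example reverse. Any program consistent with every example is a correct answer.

filter_gt(0) | map_add(-1) | map_mul(-9) | count_even

Check, running the answer program on each example:
  [14, 26, 9] -> [14, 26, 9] -> [13, 25, 8] -> [-117, -225, -72] -> 1
  [-36, 38, -35] -> [38] -> [37] -> [-333] -> 0
  [4, -3, -7, 37, -37, -15, -32, 34, 37] -> [4, 37, 34, 37] -> [3, 36, 33, 36] -> [-27, -324, -297, -324] -> 2
  [43, -48, -14] -> [43] -> [42] -> [-378] -> 1
  [3, -23, -30, 3, 38, 4] -> [3, 3, 38, 4] -> [2, 2, 37, 3] -> [-18, -18, -333, -27] -> 2
  [36, -11, -19, 28, 45, 4, 2, -7] -> [36, 28, 45, 4, 2] -> [35, 27, 44, 3, 1] -> [-315, -243, -396, -27, -9] -> 1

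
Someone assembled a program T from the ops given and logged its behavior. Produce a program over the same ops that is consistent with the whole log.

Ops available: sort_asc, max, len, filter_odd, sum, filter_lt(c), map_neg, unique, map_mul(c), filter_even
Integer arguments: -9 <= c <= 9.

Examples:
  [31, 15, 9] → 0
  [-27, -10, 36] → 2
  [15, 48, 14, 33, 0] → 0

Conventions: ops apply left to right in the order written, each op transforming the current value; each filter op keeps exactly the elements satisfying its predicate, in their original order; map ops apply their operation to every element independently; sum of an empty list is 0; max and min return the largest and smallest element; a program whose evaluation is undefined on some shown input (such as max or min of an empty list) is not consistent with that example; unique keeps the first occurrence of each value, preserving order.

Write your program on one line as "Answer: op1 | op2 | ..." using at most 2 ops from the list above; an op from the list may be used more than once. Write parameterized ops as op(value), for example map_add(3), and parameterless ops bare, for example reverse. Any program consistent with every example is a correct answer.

filter_lt(0) | len

Check, running the answer program on each example:
  [31, 15, 9] -> [] -> 0
  [-27, -10, 36] -> [-27, -10] -> 2
  [15, 48, 14, 33, 0] -> [] -> 0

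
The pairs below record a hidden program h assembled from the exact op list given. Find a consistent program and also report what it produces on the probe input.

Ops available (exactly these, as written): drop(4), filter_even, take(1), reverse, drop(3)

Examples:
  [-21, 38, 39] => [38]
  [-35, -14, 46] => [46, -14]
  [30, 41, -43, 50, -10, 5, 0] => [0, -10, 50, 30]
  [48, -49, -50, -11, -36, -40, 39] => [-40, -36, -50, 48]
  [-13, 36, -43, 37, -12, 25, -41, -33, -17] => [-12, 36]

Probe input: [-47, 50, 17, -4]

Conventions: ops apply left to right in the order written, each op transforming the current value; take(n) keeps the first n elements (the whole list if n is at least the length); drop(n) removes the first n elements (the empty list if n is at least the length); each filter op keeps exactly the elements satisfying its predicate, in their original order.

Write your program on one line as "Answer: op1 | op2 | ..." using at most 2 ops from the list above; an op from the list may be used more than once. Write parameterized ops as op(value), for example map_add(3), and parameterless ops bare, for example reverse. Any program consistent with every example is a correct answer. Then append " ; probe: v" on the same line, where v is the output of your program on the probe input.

reverse | filter_even ; probe: [-4, 50]

Check, running the answer program on each example:
  [-21, 38, 39] -> [39, 38, -21] -> [38]
  [-35, -14, 46] -> [46, -14, -35] -> [46, -14]
  [30, 41, -43, 50, -10, 5, 0] -> [0, 5, -10, 50, -43, 41, 30] -> [0, -10, 50, 30]
  [48, -49, -50, -11, -36, -40, 39] -> [39, -40, -36, -11, -50, -49, 48] -> [-40, -36, -50, 48]
  [-13, 36, -43, 37, -12, 25, -41, -33, -17] -> [-17, -33, -41, 25, -12, 37, -43, 36, -13] -> [-12, 36]
  probe: [-47, 50, 17, -4] -> [-4, 17, 50, -47] -> [-4, 50]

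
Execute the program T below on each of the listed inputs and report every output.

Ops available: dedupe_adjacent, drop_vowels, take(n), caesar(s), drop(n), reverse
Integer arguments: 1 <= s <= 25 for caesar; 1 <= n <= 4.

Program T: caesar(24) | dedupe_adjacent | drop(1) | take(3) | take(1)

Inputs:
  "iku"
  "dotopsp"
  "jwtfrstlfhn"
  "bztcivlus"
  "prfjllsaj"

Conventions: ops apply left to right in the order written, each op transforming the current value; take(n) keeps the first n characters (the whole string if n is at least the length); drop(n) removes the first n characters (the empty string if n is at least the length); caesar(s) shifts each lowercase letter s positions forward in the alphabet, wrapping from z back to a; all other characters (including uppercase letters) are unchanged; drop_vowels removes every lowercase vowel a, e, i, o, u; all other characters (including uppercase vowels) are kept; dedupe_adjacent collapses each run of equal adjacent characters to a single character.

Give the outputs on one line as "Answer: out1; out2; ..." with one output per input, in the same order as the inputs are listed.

"i"; "m"; "u"; "x"; "p"

Execution, op by op:
  "iku" -> "gis" -> "gis" -> "is" -> "is" -> "i"
  "dotopsp" -> "bmrmnqn" -> "bmrmnqn" -> "mrmnqn" -> "mrm" -> "m"
  "jwtfrstlfhn" -> "hurdpqrjdfl" -> "hurdpqrjdfl" -> "urdpqrjdfl" -> "urd" -> "u"
  "bztcivlus" -> "zxragtjsq" -> "zxragtjsq" -> "xragtjsq" -> "xra" -> "x"
  "prfjllsaj" -> "npdhjjqyh" -> "npdhjqyh" -> "pdhjqyh" -> "pdh" -> "p"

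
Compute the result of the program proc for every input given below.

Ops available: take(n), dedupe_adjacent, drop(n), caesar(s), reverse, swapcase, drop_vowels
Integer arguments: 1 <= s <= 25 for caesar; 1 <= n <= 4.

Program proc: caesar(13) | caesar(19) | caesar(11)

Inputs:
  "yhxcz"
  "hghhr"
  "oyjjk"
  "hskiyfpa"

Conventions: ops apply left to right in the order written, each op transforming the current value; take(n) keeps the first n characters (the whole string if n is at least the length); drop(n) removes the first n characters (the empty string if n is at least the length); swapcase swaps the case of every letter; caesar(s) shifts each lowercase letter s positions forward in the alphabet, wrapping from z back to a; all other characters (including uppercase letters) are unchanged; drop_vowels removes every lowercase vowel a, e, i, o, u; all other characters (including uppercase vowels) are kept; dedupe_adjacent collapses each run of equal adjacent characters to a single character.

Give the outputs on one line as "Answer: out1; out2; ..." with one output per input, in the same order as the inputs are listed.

Execution, op by op:
  "yhxcz" -> "lukpm" -> "endif" -> "pyotq"
  "hghhr" -> "utuue" -> "nmnnx" -> "yxyyi"
  "oyjjk" -> "blwwx" -> "ueppq" -> "fpaab"
  "hskiyfpa" -> "ufxvlscn" -> "nyqoelvg" -> "yjbzpwgr"

"pyotq"; "yxyyi"; "fpaab"; "yjbzpwgr"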